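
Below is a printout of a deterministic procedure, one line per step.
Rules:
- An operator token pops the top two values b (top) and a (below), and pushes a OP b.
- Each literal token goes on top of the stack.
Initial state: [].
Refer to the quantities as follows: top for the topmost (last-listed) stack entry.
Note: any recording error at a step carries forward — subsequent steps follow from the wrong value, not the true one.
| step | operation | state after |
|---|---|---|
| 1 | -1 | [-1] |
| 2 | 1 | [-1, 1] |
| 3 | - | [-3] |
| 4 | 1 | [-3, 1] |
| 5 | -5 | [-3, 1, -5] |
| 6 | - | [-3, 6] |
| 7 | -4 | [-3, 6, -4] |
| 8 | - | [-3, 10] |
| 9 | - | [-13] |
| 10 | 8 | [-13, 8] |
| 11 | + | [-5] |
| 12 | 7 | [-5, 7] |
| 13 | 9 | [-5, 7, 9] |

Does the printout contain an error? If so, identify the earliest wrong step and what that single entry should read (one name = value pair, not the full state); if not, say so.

step 1: push -1: top = -1 -> consistent with the printout
step 2: push 1: top = 1 -> same as recorded
step 3: -1 - 1 = -2 -> a discrepancy with the printout
First incorrect step: 3; the correct value is top = -2.

step 3, top = -2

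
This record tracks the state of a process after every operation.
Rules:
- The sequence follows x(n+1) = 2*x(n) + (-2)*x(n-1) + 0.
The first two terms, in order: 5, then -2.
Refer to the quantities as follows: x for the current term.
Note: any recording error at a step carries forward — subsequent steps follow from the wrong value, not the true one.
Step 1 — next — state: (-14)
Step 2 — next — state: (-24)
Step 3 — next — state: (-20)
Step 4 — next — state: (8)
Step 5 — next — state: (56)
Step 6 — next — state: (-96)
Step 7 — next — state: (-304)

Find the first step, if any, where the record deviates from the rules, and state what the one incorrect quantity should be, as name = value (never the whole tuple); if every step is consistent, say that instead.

Recomputing the run from the initial state:
step 1: x = -14
step 2: x = -24
step 3: x = -20
step 4: x = 8
step 5: x = 56
step 6: x = 96
step 7: x = 80
The first disagreement with the record is at step 6, where the value should be x = 96.

step 6, x = 96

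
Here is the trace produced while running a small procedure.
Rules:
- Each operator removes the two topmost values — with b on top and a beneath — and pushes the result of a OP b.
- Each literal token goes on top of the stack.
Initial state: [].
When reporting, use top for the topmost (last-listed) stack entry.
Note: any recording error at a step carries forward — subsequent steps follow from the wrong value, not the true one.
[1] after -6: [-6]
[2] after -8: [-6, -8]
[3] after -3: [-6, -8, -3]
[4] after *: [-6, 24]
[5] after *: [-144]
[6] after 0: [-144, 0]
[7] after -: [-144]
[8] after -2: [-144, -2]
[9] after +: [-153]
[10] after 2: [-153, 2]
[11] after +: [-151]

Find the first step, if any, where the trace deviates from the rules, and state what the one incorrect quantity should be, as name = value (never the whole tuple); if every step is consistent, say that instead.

Recomputing the run from the initial state:
step 1: [-6]
step 2: [-6, -8]
step 3: [-6, -8, -3]
step 4: [-6, 24]
step 5: [-144]
step 6: [-144, 0]
step 7: [-144]
step 8: [-144, -2]
step 9: [-146]
step 10: [-146, 2]
step 11: [-144]
The first disagreement with the trace is at step 9, where the value should be top = -146.

step 9, top = -146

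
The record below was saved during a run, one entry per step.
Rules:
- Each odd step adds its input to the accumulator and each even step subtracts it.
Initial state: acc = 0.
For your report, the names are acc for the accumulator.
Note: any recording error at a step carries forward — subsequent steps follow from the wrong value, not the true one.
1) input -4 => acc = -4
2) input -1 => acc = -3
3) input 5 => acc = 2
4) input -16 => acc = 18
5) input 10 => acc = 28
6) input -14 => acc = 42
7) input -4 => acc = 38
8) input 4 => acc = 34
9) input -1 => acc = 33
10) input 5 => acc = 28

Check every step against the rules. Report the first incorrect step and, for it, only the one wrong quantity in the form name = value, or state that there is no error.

no error

Recomputing the run from the initial state:
step 1: acc = -4
step 2: acc = -3
step 3: acc = 2
step 4: acc = 18
step 5: acc = 28
step 6: acc = 42
step 7: acc = 38
step 8: acc = 34
step 9: acc = 33
step 10: acc = 28
This matches the record at every step.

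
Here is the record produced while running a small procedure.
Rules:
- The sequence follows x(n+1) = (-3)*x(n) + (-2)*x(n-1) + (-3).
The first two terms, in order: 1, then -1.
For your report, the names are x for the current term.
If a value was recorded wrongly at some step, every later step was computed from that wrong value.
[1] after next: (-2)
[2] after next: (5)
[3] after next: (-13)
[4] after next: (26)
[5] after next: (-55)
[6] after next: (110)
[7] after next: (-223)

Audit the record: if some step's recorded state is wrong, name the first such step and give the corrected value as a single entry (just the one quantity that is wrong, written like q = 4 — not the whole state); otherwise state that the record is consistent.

step 3, x = -14

Recomputing the run from the initial state:
step 1: x = -2
step 2: x = 5
step 3: x = -14
step 4: x = 29
step 5: x = -62
step 6: x = 125
step 7: x = -254
The first disagreement with the record is at step 3, where the value should be x = -14.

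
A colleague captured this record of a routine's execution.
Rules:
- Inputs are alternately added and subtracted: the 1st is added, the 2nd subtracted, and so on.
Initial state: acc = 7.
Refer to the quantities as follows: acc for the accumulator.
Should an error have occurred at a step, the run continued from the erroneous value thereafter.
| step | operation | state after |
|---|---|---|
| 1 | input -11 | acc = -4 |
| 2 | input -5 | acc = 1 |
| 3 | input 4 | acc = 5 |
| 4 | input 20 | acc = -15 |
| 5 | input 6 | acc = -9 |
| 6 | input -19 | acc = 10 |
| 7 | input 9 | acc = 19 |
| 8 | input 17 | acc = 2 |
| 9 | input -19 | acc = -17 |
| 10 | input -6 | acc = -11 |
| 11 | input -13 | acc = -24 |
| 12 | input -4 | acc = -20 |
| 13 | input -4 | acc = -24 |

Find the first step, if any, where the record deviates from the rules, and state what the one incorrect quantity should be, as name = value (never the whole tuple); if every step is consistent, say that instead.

no error

Recomputing the run from the initial state:
step 1: acc = -4
step 2: acc = 1
step 3: acc = 5
step 4: acc = -15
step 5: acc = -9
step 6: acc = 10
step 7: acc = 19
step 8: acc = 2
step 9: acc = -17
step 10: acc = -11
step 11: acc = -24
step 12: acc = -20
step 13: acc = -24
This matches the record at every step.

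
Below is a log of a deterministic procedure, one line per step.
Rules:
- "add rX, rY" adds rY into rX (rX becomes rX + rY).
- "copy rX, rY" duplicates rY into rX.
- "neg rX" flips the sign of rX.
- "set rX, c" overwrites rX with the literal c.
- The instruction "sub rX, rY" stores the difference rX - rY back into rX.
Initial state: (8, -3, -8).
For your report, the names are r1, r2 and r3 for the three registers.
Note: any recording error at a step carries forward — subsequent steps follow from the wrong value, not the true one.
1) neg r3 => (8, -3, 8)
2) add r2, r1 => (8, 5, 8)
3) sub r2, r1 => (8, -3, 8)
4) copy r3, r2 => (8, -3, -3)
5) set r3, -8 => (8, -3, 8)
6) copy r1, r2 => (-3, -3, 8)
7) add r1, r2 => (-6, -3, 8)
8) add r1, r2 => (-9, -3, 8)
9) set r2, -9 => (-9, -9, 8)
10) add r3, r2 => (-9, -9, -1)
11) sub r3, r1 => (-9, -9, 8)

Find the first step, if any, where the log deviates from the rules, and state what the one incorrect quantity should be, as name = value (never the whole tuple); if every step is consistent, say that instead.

Recomputing the run from the initial state:
step 1: r1 = 8, r2 = -3, r3 = 8
step 2: r1 = 8, r2 = 5, r3 = 8
step 3: r1 = 8, r2 = -3, r3 = 8
step 4: r1 = 8, r2 = -3, r3 = -3
step 5: r1 = 8, r2 = -3, r3 = -8
step 6: r1 = -3, r2 = -3, r3 = -8
step 7: r1 = -6, r2 = -3, r3 = -8
step 8: r1 = -9, r2 = -3, r3 = -8
step 9: r1 = -9, r2 = -9, r3 = -8
step 10: r1 = -9, r2 = -9, r3 = -17
step 11: r1 = -9, r2 = -9, r3 = -8
The first disagreement with the log is at step 5, where the value should be r3 = -8.

step 5, r3 = -8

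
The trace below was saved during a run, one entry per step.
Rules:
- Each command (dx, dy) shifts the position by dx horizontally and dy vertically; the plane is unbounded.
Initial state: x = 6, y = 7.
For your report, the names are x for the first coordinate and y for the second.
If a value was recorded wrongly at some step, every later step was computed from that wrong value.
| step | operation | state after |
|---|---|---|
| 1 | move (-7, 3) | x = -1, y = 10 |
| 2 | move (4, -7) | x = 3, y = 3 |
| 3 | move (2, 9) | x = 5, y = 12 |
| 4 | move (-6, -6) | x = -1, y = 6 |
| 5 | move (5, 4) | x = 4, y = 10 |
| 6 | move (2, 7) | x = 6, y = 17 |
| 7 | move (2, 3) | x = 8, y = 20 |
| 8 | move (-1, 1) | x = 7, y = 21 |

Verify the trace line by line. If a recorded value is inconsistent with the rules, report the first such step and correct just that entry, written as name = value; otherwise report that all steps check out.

no error

step 1: x = 6 + (-7) = -1, y = 7 + (3) = 10 -> matches
step 2: x = -1 + (4) = 3, y = 10 + (-7) = 3 -> agrees with the trace
step 3: x = 3 + (2) = 5, y = 3 + (9) = 12 -> exactly as logged
step 4: x = 5 + (-6) = -1, y = 12 + (-6) = 6 -> same as recorded
step 5: x = -1 + (5) = 4, y = 6 + (4) = 10 -> verified
step 6: x = 4 + (2) = 6, y = 10 + (7) = 17 -> verified
step 7: x = 6 + (2) = 8, y = 17 + (3) = 20 -> in agreement
step 8: x = 8 + (-1) = 7, y = 20 + (1) = 21 -> no discrepancy
All steps check out; nothing to correct.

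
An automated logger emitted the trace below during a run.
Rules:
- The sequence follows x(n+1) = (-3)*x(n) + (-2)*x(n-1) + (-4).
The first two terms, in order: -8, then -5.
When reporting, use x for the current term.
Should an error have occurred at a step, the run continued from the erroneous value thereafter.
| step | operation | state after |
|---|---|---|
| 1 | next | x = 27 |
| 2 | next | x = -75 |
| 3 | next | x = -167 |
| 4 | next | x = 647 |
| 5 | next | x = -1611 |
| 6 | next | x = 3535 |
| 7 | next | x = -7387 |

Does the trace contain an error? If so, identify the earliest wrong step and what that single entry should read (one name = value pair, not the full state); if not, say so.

step 3, x = 167

Step 1: x = -3*(-5) + (-2)*(-8) + (-4) = 27 — in agreement.
Step 2: x = -3*(27) + (-2)*(-5) + (-4) = -75 — checks out.
Step 3: x = -3*(-75) + (-2)*(27) + (-4) = 167 — the trace has a different value.
That makes step 3 the first incorrect line — x = 167 is what it should show.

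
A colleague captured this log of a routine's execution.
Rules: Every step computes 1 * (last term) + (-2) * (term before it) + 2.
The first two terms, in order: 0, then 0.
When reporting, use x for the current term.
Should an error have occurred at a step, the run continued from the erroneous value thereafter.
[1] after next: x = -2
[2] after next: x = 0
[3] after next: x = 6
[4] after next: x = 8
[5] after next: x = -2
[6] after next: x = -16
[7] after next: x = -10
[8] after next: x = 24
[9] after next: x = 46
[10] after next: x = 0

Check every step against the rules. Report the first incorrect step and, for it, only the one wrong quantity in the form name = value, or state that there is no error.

Step 1: x = 1*(0) + (-2)*(0) + (2) = 2 — not what was recorded.
The earliest wrong entry is at step 1: it should read x = 2.

step 1, x = 2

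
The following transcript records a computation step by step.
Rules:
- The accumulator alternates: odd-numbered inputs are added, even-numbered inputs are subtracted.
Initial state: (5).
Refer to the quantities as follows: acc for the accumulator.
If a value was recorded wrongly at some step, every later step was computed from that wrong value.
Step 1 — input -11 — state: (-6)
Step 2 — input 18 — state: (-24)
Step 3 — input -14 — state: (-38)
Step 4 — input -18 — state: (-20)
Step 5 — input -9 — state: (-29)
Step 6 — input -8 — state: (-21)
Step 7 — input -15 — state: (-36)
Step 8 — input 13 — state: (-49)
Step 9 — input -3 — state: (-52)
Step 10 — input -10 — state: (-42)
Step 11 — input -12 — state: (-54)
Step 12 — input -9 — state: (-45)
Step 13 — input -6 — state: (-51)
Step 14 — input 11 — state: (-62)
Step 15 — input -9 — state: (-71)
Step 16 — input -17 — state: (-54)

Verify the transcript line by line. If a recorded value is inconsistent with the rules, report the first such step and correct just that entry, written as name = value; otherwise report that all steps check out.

Recomputing the run from the initial state:
step 1: acc = -6
step 2: acc = -24
step 3: acc = -38
step 4: acc = -20
step 5: acc = -29
step 6: acc = -21
step 7: acc = -36
step 8: acc = -49
step 9: acc = -52
step 10: acc = -42
step 11: acc = -54
step 12: acc = -45
step 13: acc = -51
step 14: acc = -62
step 15: acc = -71
step 16: acc = -54
This matches the transcript at every step.

no error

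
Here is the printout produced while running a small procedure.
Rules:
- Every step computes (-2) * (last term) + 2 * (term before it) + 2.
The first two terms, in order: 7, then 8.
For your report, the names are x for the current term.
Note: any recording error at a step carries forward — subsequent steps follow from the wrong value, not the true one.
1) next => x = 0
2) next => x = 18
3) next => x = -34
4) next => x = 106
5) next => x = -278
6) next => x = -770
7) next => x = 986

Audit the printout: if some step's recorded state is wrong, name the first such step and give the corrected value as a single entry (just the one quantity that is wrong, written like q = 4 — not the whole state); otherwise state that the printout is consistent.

step 6, x = 770

Recomputing the run from the initial state:
step 1: x = 0
step 2: x = 18
step 3: x = -34
step 4: x = 106
step 5: x = -278
step 6: x = 770
step 7: x = -2094
The first disagreement with the printout is at step 6, where the value should be x = 770.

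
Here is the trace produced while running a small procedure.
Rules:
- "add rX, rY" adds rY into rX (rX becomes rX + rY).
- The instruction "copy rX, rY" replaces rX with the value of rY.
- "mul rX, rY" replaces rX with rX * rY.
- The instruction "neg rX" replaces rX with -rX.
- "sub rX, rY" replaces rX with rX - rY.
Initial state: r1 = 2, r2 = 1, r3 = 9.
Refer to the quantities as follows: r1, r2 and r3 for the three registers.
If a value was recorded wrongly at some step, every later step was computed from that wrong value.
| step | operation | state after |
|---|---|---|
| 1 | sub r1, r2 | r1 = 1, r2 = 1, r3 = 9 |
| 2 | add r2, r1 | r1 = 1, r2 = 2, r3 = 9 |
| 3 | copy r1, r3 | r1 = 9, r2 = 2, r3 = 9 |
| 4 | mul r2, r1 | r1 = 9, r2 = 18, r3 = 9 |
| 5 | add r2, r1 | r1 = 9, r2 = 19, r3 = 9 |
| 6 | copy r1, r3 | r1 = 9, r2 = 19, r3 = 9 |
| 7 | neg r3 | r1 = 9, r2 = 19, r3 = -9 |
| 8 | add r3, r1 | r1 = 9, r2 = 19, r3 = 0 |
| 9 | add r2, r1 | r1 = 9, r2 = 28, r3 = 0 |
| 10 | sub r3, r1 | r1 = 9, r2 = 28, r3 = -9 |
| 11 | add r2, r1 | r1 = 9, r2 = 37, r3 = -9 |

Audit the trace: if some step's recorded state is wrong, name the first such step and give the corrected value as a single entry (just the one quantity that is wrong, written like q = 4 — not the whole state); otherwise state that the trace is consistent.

step 5, r2 = 27

Recomputing the run from the initial state:
step 1: r1 = 1, r2 = 1, r3 = 9
step 2: r1 = 1, r2 = 2, r3 = 9
step 3: r1 = 9, r2 = 2, r3 = 9
step 4: r1 = 9, r2 = 18, r3 = 9
step 5: r1 = 9, r2 = 27, r3 = 9
step 6: r1 = 9, r2 = 27, r3 = 9
step 7: r1 = 9, r2 = 27, r3 = -9
step 8: r1 = 9, r2 = 27, r3 = 0
step 9: r1 = 9, r2 = 36, r3 = 0
step 10: r1 = 9, r2 = 36, r3 = -9
step 11: r1 = 9, r2 = 45, r3 = -9
The first disagreement with the trace is at step 5, where the value should be r2 = 27.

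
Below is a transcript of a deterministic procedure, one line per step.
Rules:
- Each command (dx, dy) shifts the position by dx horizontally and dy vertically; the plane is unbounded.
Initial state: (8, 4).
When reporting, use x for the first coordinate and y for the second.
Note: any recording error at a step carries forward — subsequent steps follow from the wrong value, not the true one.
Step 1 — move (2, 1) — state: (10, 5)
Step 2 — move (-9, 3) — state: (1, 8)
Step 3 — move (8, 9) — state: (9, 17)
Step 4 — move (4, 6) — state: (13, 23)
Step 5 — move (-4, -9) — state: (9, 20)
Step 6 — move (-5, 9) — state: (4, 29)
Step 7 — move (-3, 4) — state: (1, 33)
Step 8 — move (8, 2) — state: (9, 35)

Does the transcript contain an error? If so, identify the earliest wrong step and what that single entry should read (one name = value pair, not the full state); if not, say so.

Recomputing the run from the initial state:
step 1: x = 10, y = 5
step 2: x = 1, y = 8
step 3: x = 9, y = 17
step 4: x = 13, y = 23
step 5: x = 9, y = 14
step 6: x = 4, y = 23
step 7: x = 1, y = 27
step 8: x = 9, y = 29
The first disagreement with the transcript is at step 5, where the value should be y = 14.

step 5, y = 14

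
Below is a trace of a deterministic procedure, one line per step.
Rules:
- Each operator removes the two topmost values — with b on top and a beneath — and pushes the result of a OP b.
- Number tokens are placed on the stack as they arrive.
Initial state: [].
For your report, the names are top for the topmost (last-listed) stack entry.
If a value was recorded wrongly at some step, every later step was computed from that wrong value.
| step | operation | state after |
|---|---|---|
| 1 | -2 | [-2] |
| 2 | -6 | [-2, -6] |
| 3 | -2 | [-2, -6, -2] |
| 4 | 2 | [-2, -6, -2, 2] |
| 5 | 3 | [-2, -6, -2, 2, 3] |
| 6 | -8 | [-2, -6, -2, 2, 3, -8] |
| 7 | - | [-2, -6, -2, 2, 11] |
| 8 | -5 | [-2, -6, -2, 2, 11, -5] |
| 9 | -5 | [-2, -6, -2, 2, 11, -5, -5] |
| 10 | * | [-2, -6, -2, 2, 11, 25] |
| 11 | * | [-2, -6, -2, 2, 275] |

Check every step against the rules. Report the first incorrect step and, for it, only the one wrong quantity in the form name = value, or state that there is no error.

Step 1: push -2: top = -2 — agrees with the trace.
Step 2: push -6: top = -6 — checks out.
Step 3: push -2: top = -2 — agrees with the trace.
Step 4: push 2: top = 2 — exactly as logged.
Step 5: push 3: top = 3 — matches.
Step 6: push -8: top = -8 — checks out.
Step 7: 3 - -8 = 11 — matches.
Step 8: push -5: top = -5 — exactly as logged.
Step 9: push -5: top = -5 — in agreement.
Step 10: -5 * -5 = 25 — verified.
Step 11: 11 * 25 = 275 — confirmed correct.
No step deviates from the rules.

no error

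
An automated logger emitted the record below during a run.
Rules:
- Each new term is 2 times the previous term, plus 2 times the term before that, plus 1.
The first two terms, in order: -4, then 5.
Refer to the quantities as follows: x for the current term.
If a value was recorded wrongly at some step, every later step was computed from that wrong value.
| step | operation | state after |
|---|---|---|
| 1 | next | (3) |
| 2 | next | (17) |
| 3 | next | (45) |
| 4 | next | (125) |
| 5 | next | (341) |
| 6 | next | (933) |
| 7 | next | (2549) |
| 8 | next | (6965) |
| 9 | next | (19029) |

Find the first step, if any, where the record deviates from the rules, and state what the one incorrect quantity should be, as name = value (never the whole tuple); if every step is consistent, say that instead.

step 3, x = 41

step 1: x = 2*(5) + (2)*(-4) + (1) = 3 -> checks out
step 2: x = 2*(3) + (2)*(5) + (1) = 17 -> agrees with the record
step 3: x = 2*(17) + (2)*(3) + (1) = 41 -> a discrepancy with the record
The audit stops at step 3: the recorded entry is wrong and should be x = 41.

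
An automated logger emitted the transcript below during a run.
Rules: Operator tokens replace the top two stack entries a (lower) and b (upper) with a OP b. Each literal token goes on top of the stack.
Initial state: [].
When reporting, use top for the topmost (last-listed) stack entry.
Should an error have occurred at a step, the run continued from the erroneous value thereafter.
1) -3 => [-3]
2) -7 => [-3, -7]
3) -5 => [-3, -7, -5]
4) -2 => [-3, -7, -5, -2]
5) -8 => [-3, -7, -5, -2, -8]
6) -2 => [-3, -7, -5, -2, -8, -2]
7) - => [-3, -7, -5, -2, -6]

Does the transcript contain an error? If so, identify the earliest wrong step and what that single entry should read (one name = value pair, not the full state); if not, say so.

Recomputing the run from the initial state:
step 1: [-3]
step 2: [-3, -7]
step 3: [-3, -7, -5]
step 4: [-3, -7, -5, -2]
step 5: [-3, -7, -5, -2, -8]
step 6: [-3, -7, -5, -2, -8, -2]
step 7: [-3, -7, -5, -2, -6]
This matches the transcript at every step.

no error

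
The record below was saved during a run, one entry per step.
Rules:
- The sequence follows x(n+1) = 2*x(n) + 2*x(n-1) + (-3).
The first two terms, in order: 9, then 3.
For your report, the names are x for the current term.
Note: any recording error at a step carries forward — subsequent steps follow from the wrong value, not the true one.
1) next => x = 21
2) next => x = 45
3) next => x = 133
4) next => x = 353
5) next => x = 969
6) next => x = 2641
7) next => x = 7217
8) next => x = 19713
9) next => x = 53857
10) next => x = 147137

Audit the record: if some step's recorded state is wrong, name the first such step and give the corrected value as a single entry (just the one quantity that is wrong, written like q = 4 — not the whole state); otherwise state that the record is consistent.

step 3, x = 129

Recomputing the run from the initial state:
step 1: x = 21
step 2: x = 45
step 3: x = 129
step 4: x = 345
step 5: x = 945
step 6: x = 2577
step 7: x = 7041
step 8: x = 19233
step 9: x = 52545
step 10: x = 143553
The first disagreement with the record is at step 3, where the value should be x = 129.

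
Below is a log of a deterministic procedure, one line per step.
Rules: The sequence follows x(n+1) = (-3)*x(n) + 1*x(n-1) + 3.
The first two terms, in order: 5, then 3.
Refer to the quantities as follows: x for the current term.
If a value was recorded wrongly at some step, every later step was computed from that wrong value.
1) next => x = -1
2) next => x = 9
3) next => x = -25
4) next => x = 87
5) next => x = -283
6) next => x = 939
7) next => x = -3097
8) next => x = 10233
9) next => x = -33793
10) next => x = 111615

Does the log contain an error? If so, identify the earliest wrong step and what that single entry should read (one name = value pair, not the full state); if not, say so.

1. x = -3*(3) + (1)*(5) + (3) = -1 (confirmed correct)
2. x = -3*(-1) + (1)*(3) + (3) = 9 (no discrepancy)
3. x = -3*(9) + (1)*(-1) + (3) = -25 (agrees with the log)
4. x = -3*(-25) + (1)*(9) + (3) = 87 (same as recorded)
5. x = -3*(87) + (1)*(-25) + (3) = -283 (confirmed correct)
6. x = -3*(-283) + (1)*(87) + (3) = 939 (no discrepancy)
7. x = -3*(939) + (1)*(-283) + (3) = -3097 (in agreement)
8. x = -3*(-3097) + (1)*(939) + (3) = 10233 (confirmed correct)
9. x = -3*(10233) + (1)*(-3097) + (3) = -33793 (exactly as logged)
10. x = -3*(-33793) + (1)*(10233) + (3) = 111615 (same as recorded)
The recomputation confirms every line.

no error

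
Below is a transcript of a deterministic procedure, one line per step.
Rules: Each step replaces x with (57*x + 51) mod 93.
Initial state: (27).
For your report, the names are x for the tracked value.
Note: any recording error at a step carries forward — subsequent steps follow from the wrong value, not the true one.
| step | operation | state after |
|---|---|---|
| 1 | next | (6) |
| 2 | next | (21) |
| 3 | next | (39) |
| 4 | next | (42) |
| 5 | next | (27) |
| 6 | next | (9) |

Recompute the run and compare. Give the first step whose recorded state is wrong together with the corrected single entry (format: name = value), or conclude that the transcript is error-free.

step 1, x = 9

Recomputing the run from the initial state:
step 1: x = 9
step 2: x = 6
step 3: x = 21
step 4: x = 39
step 5: x = 42
step 6: x = 27
The first disagreement with the transcript is at step 1, where the value should be x = 9.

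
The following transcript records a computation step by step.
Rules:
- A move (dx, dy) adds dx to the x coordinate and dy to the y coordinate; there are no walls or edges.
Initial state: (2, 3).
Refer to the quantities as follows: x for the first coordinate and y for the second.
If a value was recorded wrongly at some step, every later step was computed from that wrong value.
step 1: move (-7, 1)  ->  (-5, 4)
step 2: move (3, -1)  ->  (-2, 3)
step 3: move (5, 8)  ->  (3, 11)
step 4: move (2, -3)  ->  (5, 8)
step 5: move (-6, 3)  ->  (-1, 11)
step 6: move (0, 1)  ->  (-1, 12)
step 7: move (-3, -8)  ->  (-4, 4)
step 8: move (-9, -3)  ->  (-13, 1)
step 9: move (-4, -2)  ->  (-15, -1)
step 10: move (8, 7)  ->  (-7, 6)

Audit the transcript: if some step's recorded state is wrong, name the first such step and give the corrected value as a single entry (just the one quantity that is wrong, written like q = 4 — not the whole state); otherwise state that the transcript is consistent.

Step 1: x = 2 + (-7) = -5, y = 3 + (1) = 4 — checks out.
Step 2: x = -5 + (3) = -2, y = 4 + (-1) = 3 — verified.
Step 3: x = -2 + (5) = 3, y = 3 + (8) = 11 — exactly as logged.
Step 4: x = 3 + (2) = 5, y = 11 + (-3) = 8 — no discrepancy.
Step 5: x = 5 + (-6) = -1, y = 8 + (3) = 11 — checks out.
Step 6: x = -1 + (0) = -1, y = 11 + (1) = 12 — confirmed correct.
Step 7: x = -1 + (-3) = -4, y = 12 + (-8) = 4 — no discrepancy.
Step 8: x = -4 + (-9) = -13, y = 4 + (-3) = 1 — confirmed correct.
Step 9: x = -13 + (-4) = -17, y = 1 + (-2) = -1 — the recorded entry deviates here.
That makes step 9 the first incorrect line — x = -17 is what it should show.

step 9, x = -17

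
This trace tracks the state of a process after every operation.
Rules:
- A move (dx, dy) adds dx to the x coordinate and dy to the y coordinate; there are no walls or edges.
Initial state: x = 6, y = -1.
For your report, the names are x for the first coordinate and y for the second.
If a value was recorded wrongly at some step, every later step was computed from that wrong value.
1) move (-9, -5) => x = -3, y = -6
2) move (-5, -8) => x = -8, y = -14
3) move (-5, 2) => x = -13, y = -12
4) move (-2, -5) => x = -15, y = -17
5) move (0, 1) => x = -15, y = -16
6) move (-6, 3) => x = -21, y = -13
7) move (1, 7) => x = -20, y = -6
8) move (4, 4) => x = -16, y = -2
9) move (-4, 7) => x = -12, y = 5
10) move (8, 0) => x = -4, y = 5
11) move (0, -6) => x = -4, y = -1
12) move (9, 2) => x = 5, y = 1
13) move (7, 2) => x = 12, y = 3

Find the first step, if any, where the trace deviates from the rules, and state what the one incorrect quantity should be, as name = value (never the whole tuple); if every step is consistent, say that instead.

Recomputing the run from the initial state:
step 1: x = -3, y = -6
step 2: x = -8, y = -14
step 3: x = -13, y = -12
step 4: x = -15, y = -17
step 5: x = -15, y = -16
step 6: x = -21, y = -13
step 7: x = -20, y = -6
step 8: x = -16, y = -2
step 9: x = -20, y = 5
step 10: x = -12, y = 5
step 11: x = -12, y = -1
step 12: x = -3, y = 1
step 13: x = 4, y = 3
The first disagreement with the trace is at step 9, where the value should be x = -20.

step 9, x = -20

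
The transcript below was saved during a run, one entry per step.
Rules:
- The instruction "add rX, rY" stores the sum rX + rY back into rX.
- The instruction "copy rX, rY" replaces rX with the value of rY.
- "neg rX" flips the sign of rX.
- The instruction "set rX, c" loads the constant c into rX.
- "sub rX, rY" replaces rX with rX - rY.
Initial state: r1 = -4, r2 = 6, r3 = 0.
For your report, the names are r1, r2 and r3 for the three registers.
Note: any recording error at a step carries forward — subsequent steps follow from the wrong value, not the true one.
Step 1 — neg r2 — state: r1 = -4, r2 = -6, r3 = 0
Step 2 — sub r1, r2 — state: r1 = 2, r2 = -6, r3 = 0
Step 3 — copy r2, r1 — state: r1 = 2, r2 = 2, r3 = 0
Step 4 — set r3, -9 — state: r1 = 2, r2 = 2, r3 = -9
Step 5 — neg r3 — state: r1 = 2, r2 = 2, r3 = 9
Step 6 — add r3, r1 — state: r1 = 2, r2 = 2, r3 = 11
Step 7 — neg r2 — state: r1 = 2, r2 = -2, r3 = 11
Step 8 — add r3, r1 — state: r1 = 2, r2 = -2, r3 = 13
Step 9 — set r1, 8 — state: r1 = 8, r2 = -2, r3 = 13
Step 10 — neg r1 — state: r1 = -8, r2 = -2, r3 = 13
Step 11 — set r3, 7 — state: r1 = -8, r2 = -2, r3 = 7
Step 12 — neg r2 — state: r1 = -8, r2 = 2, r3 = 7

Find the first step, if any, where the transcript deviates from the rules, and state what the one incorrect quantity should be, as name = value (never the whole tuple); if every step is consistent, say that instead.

no error

1. r2 = -(6) = -6 (same as recorded)
2. r1 = -4 - -6 = 2 (agrees with the transcript)
3. r2 = 2 (verified)
4. r3 = -9 (consistent with the transcript)
5. r3 = -(-9) = 9 (consistent with the transcript)
6. r3 = 9 + 2 = 11 (consistent with the transcript)
7. r2 = -(2) = -2 (confirmed correct)
8. r3 = 11 + 2 = 13 (agrees with the transcript)
9. r1 = 8 (no discrepancy)
10. r1 = -(8) = -8 (consistent with the transcript)
11. r3 = 7 (matches)
12. r2 = -(-2) = 2 (exactly as logged)
The recomputation confirms every line.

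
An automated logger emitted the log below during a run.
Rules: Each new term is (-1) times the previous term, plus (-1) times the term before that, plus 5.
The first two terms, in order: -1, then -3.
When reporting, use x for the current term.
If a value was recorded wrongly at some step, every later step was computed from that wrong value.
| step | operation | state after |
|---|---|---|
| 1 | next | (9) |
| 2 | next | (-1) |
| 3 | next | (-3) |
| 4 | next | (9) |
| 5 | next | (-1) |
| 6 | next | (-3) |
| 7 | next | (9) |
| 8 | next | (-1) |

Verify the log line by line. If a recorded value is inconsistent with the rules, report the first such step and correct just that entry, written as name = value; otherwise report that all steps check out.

no error

Step 1: x = -1*(-3) + (-1)*(-1) + (5) = 9 — no discrepancy.
Step 2: x = -1*(9) + (-1)*(-3) + (5) = -1 — no discrepancy.
Step 3: x = -1*(-1) + (-1)*(9) + (5) = -3 — agrees with the log.
Step 4: x = -1*(-3) + (-1)*(-1) + (5) = 9 — verified.
Step 5: x = -1*(9) + (-1)*(-3) + (5) = -1 — matches.
Step 6: x = -1*(-1) + (-1)*(9) + (5) = -3 — same as recorded.
Step 7: x = -1*(-3) + (-1)*(-1) + (5) = 9 — exactly as logged.
Step 8: x = -1*(9) + (-1)*(-3) + (5) = -1 — exactly as logged.
The whole run recomputes cleanly — no discrepancies.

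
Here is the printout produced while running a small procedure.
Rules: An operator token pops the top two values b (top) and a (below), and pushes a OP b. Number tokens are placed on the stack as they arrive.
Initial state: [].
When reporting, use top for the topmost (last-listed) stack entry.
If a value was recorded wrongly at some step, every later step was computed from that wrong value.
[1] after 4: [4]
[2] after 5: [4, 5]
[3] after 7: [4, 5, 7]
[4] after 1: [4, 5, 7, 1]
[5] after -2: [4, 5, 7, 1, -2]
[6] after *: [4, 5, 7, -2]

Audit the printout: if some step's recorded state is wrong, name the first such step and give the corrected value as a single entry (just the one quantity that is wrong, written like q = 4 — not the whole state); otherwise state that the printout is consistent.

Recomputing the run from the initial state:
step 1: [4]
step 2: [4, 5]
step 3: [4, 5, 7]
step 4: [4, 5, 7, 1]
step 5: [4, 5, 7, 1, -2]
step 6: [4, 5, 7, -2]
This matches the printout at every step.

no error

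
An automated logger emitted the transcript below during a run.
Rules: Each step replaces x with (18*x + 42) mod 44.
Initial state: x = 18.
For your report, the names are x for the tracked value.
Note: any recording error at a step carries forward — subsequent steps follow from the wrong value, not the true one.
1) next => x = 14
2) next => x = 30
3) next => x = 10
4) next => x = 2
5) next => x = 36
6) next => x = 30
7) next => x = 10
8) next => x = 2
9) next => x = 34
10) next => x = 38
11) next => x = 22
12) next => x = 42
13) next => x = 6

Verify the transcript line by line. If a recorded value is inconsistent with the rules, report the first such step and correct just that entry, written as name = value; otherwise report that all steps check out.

Step 1: x = (18*18 + 42) mod 44 = 14 — consistent with the transcript.
Step 2: x = (18*14 + 42) mod 44 = 30 — agrees with the transcript.
Step 3: x = (18*30 + 42) mod 44 = 10 — verified.
Step 4: x = (18*10 + 42) mod 44 = 2 — same as recorded.
Step 5: x = (18*2 + 42) mod 44 = 34 — first mismatch against the transcript.
The audit stops at step 5: the recorded entry is wrong and should be x = 34.

step 5, x = 34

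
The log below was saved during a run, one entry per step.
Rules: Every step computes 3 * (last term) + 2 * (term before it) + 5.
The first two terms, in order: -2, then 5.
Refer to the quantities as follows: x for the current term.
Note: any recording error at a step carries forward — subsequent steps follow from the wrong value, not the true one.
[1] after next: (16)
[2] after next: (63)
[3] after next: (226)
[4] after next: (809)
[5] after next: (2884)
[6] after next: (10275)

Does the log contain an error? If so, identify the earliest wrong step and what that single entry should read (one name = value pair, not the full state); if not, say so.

1. x = 3*(5) + (2)*(-2) + (5) = 16 (consistent with the log)
2. x = 3*(16) + (2)*(5) + (5) = 63 (matches)
3. x = 3*(63) + (2)*(16) + (5) = 226 (matches)
4. x = 3*(226) + (2)*(63) + (5) = 809 (in agreement)
5. x = 3*(809) + (2)*(226) + (5) = 2884 (consistent with the log)
6. x = 3*(2884) + (2)*(809) + (5) = 10275 (consistent with the log)
The whole run recomputes cleanly — no discrepancies.

no error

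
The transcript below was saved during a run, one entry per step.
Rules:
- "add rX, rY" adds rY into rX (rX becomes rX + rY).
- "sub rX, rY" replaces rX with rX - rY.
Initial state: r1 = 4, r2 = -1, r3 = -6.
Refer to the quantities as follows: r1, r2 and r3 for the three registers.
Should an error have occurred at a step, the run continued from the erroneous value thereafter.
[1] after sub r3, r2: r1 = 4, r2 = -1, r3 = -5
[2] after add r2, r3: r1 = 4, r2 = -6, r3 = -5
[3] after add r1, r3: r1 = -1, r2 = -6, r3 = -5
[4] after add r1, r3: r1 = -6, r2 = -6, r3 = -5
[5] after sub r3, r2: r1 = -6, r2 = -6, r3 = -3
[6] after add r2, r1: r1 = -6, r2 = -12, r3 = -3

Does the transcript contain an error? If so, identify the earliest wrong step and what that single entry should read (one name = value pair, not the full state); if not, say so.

step 5, r3 = 1

Recomputing the run from the initial state:
step 1: r1 = 4, r2 = -1, r3 = -5
step 2: r1 = 4, r2 = -6, r3 = -5
step 3: r1 = -1, r2 = -6, r3 = -5
step 4: r1 = -6, r2 = -6, r3 = -5
step 5: r1 = -6, r2 = -6, r3 = 1
step 6: r1 = -6, r2 = -12, r3 = 1
The first disagreement with the transcript is at step 5, where the value should be r3 = 1.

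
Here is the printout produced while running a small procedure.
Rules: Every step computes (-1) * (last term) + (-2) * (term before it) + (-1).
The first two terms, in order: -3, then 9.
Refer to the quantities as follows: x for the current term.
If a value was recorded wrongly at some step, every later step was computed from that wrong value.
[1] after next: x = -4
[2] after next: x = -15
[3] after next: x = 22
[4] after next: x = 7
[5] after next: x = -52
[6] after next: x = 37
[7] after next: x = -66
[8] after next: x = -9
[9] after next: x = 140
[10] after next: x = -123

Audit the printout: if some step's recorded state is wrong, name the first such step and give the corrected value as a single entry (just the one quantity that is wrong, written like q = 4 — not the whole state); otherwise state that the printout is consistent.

Step 1: x = -1*(9) + (-2)*(-3) + (-1) = -4 — exactly as logged.
Step 2: x = -1*(-4) + (-2)*(9) + (-1) = -15 — in agreement.
Step 3: x = -1*(-15) + (-2)*(-4) + (-1) = 22 — matches.
Step 4: x = -1*(22) + (-2)*(-15) + (-1) = 7 — verified.
Step 5: x = -1*(7) + (-2)*(22) + (-1) = -52 — same as recorded.
Step 6: x = -1*(-52) + (-2)*(7) + (-1) = 37 — consistent with the printout.
Step 7: x = -1*(37) + (-2)*(-52) + (-1) = 66 — the recorded entry deviates here.
Step 7 is the first one off; corrected, x = 66.

step 7, x = 66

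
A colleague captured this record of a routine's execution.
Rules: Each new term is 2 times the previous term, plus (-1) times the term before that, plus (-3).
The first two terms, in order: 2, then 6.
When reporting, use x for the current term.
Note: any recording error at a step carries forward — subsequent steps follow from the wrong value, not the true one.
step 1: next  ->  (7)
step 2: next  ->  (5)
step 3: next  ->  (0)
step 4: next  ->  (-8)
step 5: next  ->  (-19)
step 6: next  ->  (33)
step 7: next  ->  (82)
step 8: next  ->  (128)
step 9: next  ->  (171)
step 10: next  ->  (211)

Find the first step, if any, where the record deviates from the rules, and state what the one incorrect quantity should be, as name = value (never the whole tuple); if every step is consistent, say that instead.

step 6, x = -33

Step 1: x = 2*(6) + (-1)*(2) + (-3) = 7 — no discrepancy.
Step 2: x = 2*(7) + (-1)*(6) + (-3) = 5 — in agreement.
Step 3: x = 2*(5) + (-1)*(7) + (-3) = 0 — no discrepancy.
Step 4: x = 2*(0) + (-1)*(5) + (-3) = -8 — verified.
Step 5: x = 2*(-8) + (-1)*(0) + (-3) = -19 — agrees with the record.
Step 6: x = 2*(-19) + (-1)*(-8) + (-3) = -33 — a discrepancy with the record.
First incorrect step: 6; the correct value is x = -33.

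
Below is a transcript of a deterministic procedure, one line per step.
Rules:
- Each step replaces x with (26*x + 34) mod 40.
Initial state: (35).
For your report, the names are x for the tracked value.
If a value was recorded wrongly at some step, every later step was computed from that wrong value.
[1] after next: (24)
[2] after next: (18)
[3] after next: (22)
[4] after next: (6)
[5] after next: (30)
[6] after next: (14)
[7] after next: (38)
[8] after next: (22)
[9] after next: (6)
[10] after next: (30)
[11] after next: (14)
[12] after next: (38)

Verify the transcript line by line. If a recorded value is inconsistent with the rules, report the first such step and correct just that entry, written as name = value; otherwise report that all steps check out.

Recomputing the run from the initial state:
step 1: x = 24
step 2: x = 18
step 3: x = 22
step 4: x = 6
step 5: x = 30
step 6: x = 14
step 7: x = 38
step 8: x = 22
step 9: x = 6
step 10: x = 30
step 11: x = 14
step 12: x = 38
This matches the transcript at every step.

no error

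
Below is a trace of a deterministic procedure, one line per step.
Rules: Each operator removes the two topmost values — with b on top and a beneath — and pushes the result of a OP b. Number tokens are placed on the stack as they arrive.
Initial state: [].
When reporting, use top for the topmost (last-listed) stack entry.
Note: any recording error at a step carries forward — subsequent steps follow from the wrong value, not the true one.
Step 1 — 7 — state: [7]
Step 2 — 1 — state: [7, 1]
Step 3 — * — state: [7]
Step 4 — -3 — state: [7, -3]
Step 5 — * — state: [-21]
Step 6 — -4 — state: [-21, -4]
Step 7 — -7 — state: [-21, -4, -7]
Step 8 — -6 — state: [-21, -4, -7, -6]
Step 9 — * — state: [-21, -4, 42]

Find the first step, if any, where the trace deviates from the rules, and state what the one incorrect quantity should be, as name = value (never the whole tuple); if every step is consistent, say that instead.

Recomputing the run from the initial state:
step 1: [7]
step 2: [7, 1]
step 3: [7]
step 4: [7, -3]
step 5: [-21]
step 6: [-21, -4]
step 7: [-21, -4, -7]
step 8: [-21, -4, -7, -6]
step 9: [-21, -4, 42]
This matches the trace at every step.

no error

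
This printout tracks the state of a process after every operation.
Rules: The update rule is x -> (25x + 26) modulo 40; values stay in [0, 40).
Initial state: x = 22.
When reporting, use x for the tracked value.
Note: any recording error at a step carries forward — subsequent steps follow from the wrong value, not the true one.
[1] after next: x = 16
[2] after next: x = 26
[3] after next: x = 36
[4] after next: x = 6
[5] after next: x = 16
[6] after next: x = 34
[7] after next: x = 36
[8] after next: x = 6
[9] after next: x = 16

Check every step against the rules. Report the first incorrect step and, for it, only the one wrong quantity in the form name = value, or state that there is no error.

step 1: x = (25*22 + 26) mod 40 = 16 -> in agreement
step 2: x = (25*16 + 26) mod 40 = 26 -> in agreement
step 3: x = (25*26 + 26) mod 40 = 36 -> no discrepancy
step 4: x = (25*36 + 26) mod 40 = 6 -> checks out
step 5: x = (25*6 + 26) mod 40 = 16 -> confirmed correct
step 6: x = (25*16 + 26) mod 40 = 26 -> not what was recorded
The audit stops at step 6: the recorded entry is wrong and should be x = 26.

step 6, x = 26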